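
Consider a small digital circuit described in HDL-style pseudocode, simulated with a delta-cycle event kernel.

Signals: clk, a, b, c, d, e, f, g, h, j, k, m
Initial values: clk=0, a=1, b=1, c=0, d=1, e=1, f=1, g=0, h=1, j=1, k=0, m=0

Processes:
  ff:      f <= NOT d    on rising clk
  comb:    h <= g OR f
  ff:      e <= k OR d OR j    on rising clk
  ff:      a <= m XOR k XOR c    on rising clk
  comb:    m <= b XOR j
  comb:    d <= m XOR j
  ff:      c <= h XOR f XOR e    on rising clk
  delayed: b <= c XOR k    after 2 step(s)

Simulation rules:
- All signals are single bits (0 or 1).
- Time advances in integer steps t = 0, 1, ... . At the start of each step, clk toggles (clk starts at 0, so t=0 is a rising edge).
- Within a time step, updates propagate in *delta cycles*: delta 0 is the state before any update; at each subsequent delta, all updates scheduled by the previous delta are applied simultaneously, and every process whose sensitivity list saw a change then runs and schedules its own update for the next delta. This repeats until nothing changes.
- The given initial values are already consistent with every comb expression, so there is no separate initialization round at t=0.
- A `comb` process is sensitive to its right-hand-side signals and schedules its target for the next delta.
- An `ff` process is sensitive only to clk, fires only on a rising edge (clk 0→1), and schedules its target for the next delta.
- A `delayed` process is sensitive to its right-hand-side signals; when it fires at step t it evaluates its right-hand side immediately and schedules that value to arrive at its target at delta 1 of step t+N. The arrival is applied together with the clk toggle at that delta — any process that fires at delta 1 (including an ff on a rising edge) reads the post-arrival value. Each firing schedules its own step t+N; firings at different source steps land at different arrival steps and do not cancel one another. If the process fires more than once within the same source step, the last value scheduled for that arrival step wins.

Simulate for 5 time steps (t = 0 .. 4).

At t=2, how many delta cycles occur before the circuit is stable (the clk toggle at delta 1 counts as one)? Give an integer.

[bits: m,d,c,j,e,a,h,k,g,clk,f,b]
t=0: Δ0=010111100011 Δ1=010111100111 Δ2=011110100101 Δ3=011110000101 | 3Δ
t=1: Δ0=011110000101 Δ1=011110000001 | 1Δ
t=2: Δ0=011110000001 Δ1=011110000101 Δ2=011111000101 | 2Δ
t=3: Δ0=011111000101 Δ1=011111000001 | 1Δ
t=4: Δ0=011111000001 Δ1=011111000101 | 1Δ

2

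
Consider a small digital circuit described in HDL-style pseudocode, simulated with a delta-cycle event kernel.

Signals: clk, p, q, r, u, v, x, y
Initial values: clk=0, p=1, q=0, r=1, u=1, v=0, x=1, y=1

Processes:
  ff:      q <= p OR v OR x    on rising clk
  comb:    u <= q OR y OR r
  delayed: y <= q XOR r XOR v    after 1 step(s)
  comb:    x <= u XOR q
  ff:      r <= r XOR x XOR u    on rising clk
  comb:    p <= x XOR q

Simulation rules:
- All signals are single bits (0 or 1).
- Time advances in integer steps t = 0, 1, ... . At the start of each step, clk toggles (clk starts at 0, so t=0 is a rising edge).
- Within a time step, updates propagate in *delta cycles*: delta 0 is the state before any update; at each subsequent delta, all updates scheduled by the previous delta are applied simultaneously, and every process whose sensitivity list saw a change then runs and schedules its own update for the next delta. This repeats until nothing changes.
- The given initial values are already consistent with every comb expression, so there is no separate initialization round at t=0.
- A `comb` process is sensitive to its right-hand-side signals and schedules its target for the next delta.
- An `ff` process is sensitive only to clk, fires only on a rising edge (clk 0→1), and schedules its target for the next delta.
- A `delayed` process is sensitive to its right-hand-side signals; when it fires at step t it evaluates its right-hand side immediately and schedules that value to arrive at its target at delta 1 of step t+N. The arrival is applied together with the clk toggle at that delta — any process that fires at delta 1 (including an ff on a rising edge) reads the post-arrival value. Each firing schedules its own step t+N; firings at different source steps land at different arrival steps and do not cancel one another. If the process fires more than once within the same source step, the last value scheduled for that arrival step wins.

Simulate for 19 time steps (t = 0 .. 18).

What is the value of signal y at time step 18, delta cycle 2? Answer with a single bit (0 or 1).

0

[bits: clk,u,y,p,r,x,v,q]
t=0: Δ0=01111100 Δ1=11111100 Δ2=11111101 Δ3=11101001 Δ4=11111001 | 4Δ
t=1: Δ0=11111001 Δ1=01011001 | 1Δ
t=2: Δ0=01011001 Δ1=11011001 Δ2=11010001 | 2Δ
t=3: Δ0=11010001 Δ1=01110001 | 1Δ
t=4: Δ0=01110001 Δ1=11110001 Δ2=11111001 | 2Δ
t=5: Δ0=11111001 Δ1=01011001 | 1Δ
t=6: Δ0=01011001 Δ1=11011001 Δ2=11010001 | 2Δ
t=7: Δ0=11010001 Δ1=01110001 | 1Δ
t=8: Δ0=01110001 Δ1=11110001 Δ2=11111001 | 2Δ
t=9: Δ0=11111001 Δ1=01011001 | 1Δ
t=10: Δ0=01011001 Δ1=11011001 Δ2=11010001 | 2Δ
t=11: Δ0=11010001 Δ1=01110001 | 1Δ
t=12: Δ0=01110001 Δ1=11110001 Δ2=11111001 | 2Δ
t=13: Δ0=11111001 Δ1=01011001 | 1Δ
t=14: Δ0=01011001 Δ1=11011001 Δ2=11010001 | 2Δ
t=15: Δ0=11010001 Δ1=01110001 | 1Δ
t=16: Δ0=01110001 Δ1=11110001 Δ2=11111001 | 2Δ
t=17: Δ0=11111001 Δ1=01011001 | 1Δ
t=18: Δ0=01011001 Δ1=11011001 Δ2=11010001 | 2Δ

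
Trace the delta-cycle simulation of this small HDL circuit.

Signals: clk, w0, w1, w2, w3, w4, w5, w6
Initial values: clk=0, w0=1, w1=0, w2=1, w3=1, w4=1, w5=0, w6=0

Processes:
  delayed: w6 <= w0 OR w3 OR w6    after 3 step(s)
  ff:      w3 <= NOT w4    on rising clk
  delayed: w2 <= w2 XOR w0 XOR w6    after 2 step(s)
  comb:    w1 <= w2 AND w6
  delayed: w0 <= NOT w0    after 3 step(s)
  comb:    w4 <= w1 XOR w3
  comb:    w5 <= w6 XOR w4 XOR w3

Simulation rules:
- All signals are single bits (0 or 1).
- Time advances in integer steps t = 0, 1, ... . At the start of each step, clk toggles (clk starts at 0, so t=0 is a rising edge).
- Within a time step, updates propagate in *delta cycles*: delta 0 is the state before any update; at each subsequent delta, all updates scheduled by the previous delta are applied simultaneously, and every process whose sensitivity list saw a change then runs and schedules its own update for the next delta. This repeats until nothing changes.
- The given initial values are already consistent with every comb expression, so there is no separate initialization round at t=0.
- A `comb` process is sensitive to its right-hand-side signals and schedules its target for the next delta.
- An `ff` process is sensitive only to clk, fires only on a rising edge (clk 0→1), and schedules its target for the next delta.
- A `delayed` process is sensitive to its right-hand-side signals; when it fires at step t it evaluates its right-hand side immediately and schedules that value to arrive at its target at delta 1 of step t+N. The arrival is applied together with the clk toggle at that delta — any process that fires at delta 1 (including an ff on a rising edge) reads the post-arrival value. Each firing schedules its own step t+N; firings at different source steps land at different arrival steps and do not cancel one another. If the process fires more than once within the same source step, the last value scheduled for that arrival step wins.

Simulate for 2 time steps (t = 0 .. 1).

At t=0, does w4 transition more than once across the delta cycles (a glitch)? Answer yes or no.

no

t0.Δ0 w1=0 w5=0 w3=1 w0=1 w2=1 clk=0 w4=1 w6=0
t0.Δ1 w1=0 w5=0 w3=1 w0=1 w2=1 clk=1 w4=1 w6=0
t0.Δ2 w1=0 w5=0 w3=0 w0=1 w2=1 clk=1 w4=1 w6=0
t0.Δ3 w1=0 w5=1 w3=0 w0=1 w2=1 clk=1 w4=0 w6=0
t0.Δ4 w1=0 w5=0 w3=0 w0=1 w2=1 clk=1 w4=0 w6=0
t1.Δ0 w1=0 w5=0 w3=0 w0=1 w2=1 clk=1 w4=0 w6=0
t1.Δ1 w1=0 w5=0 w3=0 w0=1 w2=1 clk=0 w4=0 w6=0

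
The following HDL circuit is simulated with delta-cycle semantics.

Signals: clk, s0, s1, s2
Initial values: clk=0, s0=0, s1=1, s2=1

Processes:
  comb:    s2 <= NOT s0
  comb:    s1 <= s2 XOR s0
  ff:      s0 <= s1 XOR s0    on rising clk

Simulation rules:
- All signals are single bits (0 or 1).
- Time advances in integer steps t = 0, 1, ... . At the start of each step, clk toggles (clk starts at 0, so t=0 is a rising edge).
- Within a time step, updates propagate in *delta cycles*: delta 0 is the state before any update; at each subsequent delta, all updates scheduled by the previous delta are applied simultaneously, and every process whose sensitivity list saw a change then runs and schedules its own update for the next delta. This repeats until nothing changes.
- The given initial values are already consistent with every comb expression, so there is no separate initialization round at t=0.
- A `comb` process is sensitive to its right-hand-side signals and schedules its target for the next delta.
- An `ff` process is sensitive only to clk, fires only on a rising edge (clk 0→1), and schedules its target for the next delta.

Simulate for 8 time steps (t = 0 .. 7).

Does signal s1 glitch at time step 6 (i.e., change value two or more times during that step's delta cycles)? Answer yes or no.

yes

t0.Δ0 s2=1 clk=0 s0=0 s1=1
t0.Δ1 s2=1 clk=1 s0=0 s1=1
t0.Δ2 s2=1 clk=1 s0=1 s1=1
t0.Δ3 s2=0 clk=1 s0=1 s1=0
t0.Δ4 s2=0 clk=1 s0=1 s1=1
t1.Δ0 s2=0 clk=1 s0=1 s1=1
t1.Δ1 s2=0 clk=0 s0=1 s1=1
t2.Δ0 s2=0 clk=0 s0=1 s1=1
t2.Δ1 s2=0 clk=1 s0=1 s1=1
t2.Δ2 s2=0 clk=1 s0=0 s1=1
t2.Δ3 s2=1 clk=1 s0=0 s1=0
t2.Δ4 s2=1 clk=1 s0=0 s1=1
t3.Δ0 s2=1 clk=1 s0=0 s1=1
t3.Δ1 s2=1 clk=0 s0=0 s1=1
t4.Δ0 s2=1 clk=0 s0=0 s1=1
t4.Δ1 s2=1 clk=1 s0=0 s1=1
t4.Δ2 s2=1 clk=1 s0=1 s1=1
t4.Δ3 s2=0 clk=1 s0=1 s1=0
t4.Δ4 s2=0 clk=1 s0=1 s1=1
t5.Δ0 s2=0 clk=1 s0=1 s1=1
t5.Δ1 s2=0 clk=0 s0=1 s1=1
t6.Δ0 s2=0 clk=0 s0=1 s1=1
t6.Δ1 s2=0 clk=1 s0=1 s1=1
t6.Δ2 s2=0 clk=1 s0=0 s1=1
t6.Δ3 s2=1 clk=1 s0=0 s1=0
t6.Δ4 s2=1 clk=1 s0=0 s1=1
t7.Δ0 s2=1 clk=1 s0=0 s1=1
t7.Δ1 s2=1 clk=0 s0=0 s1=1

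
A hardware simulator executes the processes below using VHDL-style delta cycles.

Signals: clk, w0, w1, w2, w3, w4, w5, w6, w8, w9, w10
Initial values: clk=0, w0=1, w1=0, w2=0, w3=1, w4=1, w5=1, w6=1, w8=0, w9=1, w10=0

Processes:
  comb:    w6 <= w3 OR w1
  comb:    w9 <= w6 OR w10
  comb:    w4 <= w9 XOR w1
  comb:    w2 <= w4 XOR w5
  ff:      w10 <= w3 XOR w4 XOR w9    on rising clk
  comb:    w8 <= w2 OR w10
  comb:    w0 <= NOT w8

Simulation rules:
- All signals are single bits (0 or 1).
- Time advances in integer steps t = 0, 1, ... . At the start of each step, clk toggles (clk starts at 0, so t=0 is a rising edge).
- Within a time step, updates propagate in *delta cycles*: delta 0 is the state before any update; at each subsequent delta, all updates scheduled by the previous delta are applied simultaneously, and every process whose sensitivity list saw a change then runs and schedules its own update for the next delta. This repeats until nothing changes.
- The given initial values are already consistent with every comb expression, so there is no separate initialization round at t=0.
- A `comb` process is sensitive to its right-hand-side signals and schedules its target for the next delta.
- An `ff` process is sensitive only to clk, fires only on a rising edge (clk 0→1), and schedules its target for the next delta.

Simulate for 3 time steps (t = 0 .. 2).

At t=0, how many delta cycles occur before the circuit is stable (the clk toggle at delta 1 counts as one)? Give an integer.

t0.Δ0 w4=1 w3=1 w8=0 w5=1 w0=1 w1=0 w10=0 w9=1 clk=0 w2=0 w6=1
t0.Δ1 w4=1 w3=1 w8=0 w5=1 w0=1 w1=0 w10=0 w9=1 clk=1 w2=0 w6=1
t0.Δ2 w4=1 w3=1 w8=0 w5=1 w0=1 w1=0 w10=1 w9=1 clk=1 w2=0 w6=1
t0.Δ3 w4=1 w3=1 w8=1 w5=1 w0=1 w1=0 w10=1 w9=1 clk=1 w2=0 w6=1
t0.Δ4 w4=1 w3=1 w8=1 w5=1 w0=0 w1=0 w10=1 w9=1 clk=1 w2=0 w6=1
t1.Δ0 w4=1 w3=1 w8=1 w5=1 w0=0 w1=0 w10=1 w9=1 clk=1 w2=0 w6=1
t1.Δ1 w4=1 w3=1 w8=1 w5=1 w0=0 w1=0 w10=1 w9=1 clk=0 w2=0 w6=1
t2.Δ0 w4=1 w3=1 w8=1 w5=1 w0=0 w1=0 w10=1 w9=1 clk=0 w2=0 w6=1
t2.Δ1 w4=1 w3=1 w8=1 w5=1 w0=0 w1=0 w10=1 w9=1 clk=1 w2=0 w6=1

4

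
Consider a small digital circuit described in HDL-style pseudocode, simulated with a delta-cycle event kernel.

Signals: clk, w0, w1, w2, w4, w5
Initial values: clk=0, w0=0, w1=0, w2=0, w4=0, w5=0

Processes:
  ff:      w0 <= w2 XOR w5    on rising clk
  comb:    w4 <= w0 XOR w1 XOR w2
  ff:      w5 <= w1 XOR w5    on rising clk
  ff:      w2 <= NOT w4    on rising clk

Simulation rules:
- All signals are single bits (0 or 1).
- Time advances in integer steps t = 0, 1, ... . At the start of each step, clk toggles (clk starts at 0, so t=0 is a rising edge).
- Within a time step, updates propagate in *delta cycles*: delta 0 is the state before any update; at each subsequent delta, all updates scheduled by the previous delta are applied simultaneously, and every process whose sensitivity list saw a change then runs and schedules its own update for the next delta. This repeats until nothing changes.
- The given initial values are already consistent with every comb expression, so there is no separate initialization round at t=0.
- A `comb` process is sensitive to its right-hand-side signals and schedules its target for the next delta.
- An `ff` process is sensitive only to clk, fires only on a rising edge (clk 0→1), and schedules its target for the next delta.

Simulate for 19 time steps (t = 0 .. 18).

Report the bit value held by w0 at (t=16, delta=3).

t0.Δ0 w5=0 clk=0 w2=0 w1=0 w0=0 w4=0
t0.Δ1 w5=0 clk=1 w2=0 w1=0 w0=0 w4=0
t0.Δ2 w5=0 clk=1 w2=1 w1=0 w0=0 w4=0
t0.Δ3 w5=0 clk=1 w2=1 w1=0 w0=0 w4=1
t1.Δ0 w5=0 clk=1 w2=1 w1=0 w0=0 w4=1
t1.Δ1 w5=0 clk=0 w2=1 w1=0 w0=0 w4=1
t2.Δ0 w5=0 clk=0 w2=1 w1=0 w0=0 w4=1
t2.Δ1 w5=0 clk=1 w2=1 w1=0 w0=0 w4=1
t2.Δ2 w5=0 clk=1 w2=0 w1=0 w0=1 w4=1
t3.Δ0 w5=0 clk=1 w2=0 w1=0 w0=1 w4=1
t3.Δ1 w5=0 clk=0 w2=0 w1=0 w0=1 w4=1
t4.Δ0 w5=0 clk=0 w2=0 w1=0 w0=1 w4=1
t4.Δ1 w5=0 clk=1 w2=0 w1=0 w0=1 w4=1
t4.Δ2 w5=0 clk=1 w2=0 w1=0 w0=0 w4=1
t4.Δ3 w5=0 clk=1 w2=0 w1=0 w0=0 w4=0
t5.Δ0 w5=0 clk=1 w2=0 w1=0 w0=0 w4=0
t5.Δ1 w5=0 clk=0 w2=0 w1=0 w0=0 w4=0
t6.Δ0 w5=0 clk=0 w2=0 w1=0 w0=0 w4=0
t6.Δ1 w5=0 clk=1 w2=0 w1=0 w0=0 w4=0
t6.Δ2 w5=0 clk=1 w2=1 w1=0 w0=0 w4=0
t6.Δ3 w5=0 clk=1 w2=1 w1=0 w0=0 w4=1
t7.Δ0 w5=0 clk=1 w2=1 w1=0 w0=0 w4=1
t7.Δ1 w5=0 clk=0 w2=1 w1=0 w0=0 w4=1
t8.Δ0 w5=0 clk=0 w2=1 w1=0 w0=0 w4=1
t8.Δ1 w5=0 clk=1 w2=1 w1=0 w0=0 w4=1
t8.Δ2 w5=0 clk=1 w2=0 w1=0 w0=1 w4=1
t9.Δ0 w5=0 clk=1 w2=0 w1=0 w0=1 w4=1
t9.Δ1 w5=0 clk=0 w2=0 w1=0 w0=1 w4=1
t10.Δ0 w5=0 clk=0 w2=0 w1=0 w0=1 w4=1
t10.Δ1 w5=0 clk=1 w2=0 w1=0 w0=1 w4=1
t10.Δ2 w5=0 clk=1 w2=0 w1=0 w0=0 w4=1
t10.Δ3 w5=0 clk=1 w2=0 w1=0 w0=0 w4=0
t11.Δ0 w5=0 clk=1 w2=0 w1=0 w0=0 w4=0
t11.Δ1 w5=0 clk=0 w2=0 w1=0 w0=0 w4=0
t12.Δ0 w5=0 clk=0 w2=0 w1=0 w0=0 w4=0
t12.Δ1 w5=0 clk=1 w2=0 w1=0 w0=0 w4=0
t12.Δ2 w5=0 clk=1 w2=1 w1=0 w0=0 w4=0
t12.Δ3 w5=0 clk=1 w2=1 w1=0 w0=0 w4=1
t13.Δ0 w5=0 clk=1 w2=1 w1=0 w0=0 w4=1
t13.Δ1 w5=0 clk=0 w2=1 w1=0 w0=0 w4=1
t14.Δ0 w5=0 clk=0 w2=1 w1=0 w0=0 w4=1
t14.Δ1 w5=0 clk=1 w2=1 w1=0 w0=0 w4=1
t14.Δ2 w5=0 clk=1 w2=0 w1=0 w0=1 w4=1
t15.Δ0 w5=0 clk=1 w2=0 w1=0 w0=1 w4=1
t15.Δ1 w5=0 clk=0 w2=0 w1=0 w0=1 w4=1
t16.Δ0 w5=0 clk=0 w2=0 w1=0 w0=1 w4=1
t16.Δ1 w5=0 clk=1 w2=0 w1=0 w0=1 w4=1
t16.Δ2 w5=0 clk=1 w2=0 w1=0 w0=0 w4=1
t16.Δ3 w5=0 clk=1 w2=0 w1=0 w0=0 w4=0
t17.Δ0 w5=0 clk=1 w2=0 w1=0 w0=0 w4=0
t17.Δ1 w5=0 clk=0 w2=0 w1=0 w0=0 w4=0
t18.Δ0 w5=0 clk=0 w2=0 w1=0 w0=0 w4=0
t18.Δ1 w5=0 clk=1 w2=0 w1=0 w0=0 w4=0
t18.Δ2 w5=0 clk=1 w2=1 w1=0 w0=0 w4=0
t18.Δ3 w5=0 clk=1 w2=1 w1=0 w0=0 w4=1

0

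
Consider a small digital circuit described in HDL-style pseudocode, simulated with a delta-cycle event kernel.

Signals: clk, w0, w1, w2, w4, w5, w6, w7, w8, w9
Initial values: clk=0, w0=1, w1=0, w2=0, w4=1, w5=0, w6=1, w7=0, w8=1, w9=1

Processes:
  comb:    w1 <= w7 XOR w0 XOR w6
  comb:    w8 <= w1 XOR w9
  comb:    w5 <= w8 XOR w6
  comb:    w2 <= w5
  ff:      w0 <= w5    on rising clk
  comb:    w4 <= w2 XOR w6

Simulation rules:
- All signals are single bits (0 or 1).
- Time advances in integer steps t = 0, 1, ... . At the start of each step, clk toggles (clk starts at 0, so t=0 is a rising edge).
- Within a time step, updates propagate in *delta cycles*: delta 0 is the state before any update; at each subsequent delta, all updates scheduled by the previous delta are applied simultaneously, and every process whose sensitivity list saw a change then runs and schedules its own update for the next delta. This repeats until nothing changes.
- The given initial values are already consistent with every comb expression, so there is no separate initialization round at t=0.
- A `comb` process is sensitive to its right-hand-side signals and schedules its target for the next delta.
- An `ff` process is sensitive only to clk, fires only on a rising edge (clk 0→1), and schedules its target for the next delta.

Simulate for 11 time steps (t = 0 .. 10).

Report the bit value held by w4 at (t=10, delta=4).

t0.Δ0 w1=0 w9=1 w7=0 w8=1 w4=1 w0=1 w2=0 clk=0 w6=1 w5=0
t0.Δ1 w1=0 w9=1 w7=0 w8=1 w4=1 w0=1 w2=0 clk=1 w6=1 w5=0
t0.Δ2 w1=0 w9=1 w7=0 w8=1 w4=1 w0=0 w2=0 clk=1 w6=1 w5=0
t0.Δ3 w1=1 w9=1 w7=0 w8=1 w4=1 w0=0 w2=0 clk=1 w6=1 w5=0
t0.Δ4 w1=1 w9=1 w7=0 w8=0 w4=1 w0=0 w2=0 clk=1 w6=1 w5=0
t0.Δ5 w1=1 w9=1 w7=0 w8=0 w4=1 w0=0 w2=0 clk=1 w6=1 w5=1
t0.Δ6 w1=1 w9=1 w7=0 w8=0 w4=1 w0=0 w2=1 clk=1 w6=1 w5=1
t0.Δ7 w1=1 w9=1 w7=0 w8=0 w4=0 w0=0 w2=1 clk=1 w6=1 w5=1
t1.Δ0 w1=1 w9=1 w7=0 w8=0 w4=0 w0=0 w2=1 clk=1 w6=1 w5=1
t1.Δ1 w1=1 w9=1 w7=0 w8=0 w4=0 w0=0 w2=1 clk=0 w6=1 w5=1
t2.Δ0 w1=1 w9=1 w7=0 w8=0 w4=0 w0=0 w2=1 clk=0 w6=1 w5=1
t2.Δ1 w1=1 w9=1 w7=0 w8=0 w4=0 w0=0 w2=1 clk=1 w6=1 w5=1
t2.Δ2 w1=1 w9=1 w7=0 w8=0 w4=0 w0=1 w2=1 clk=1 w6=1 w5=1
t2.Δ3 w1=0 w9=1 w7=0 w8=0 w4=0 w0=1 w2=1 clk=1 w6=1 w5=1
t2.Δ4 w1=0 w9=1 w7=0 w8=1 w4=0 w0=1 w2=1 clk=1 w6=1 w5=1
t2.Δ5 w1=0 w9=1 w7=0 w8=1 w4=0 w0=1 w2=1 clk=1 w6=1 w5=0
t2.Δ6 w1=0 w9=1 w7=0 w8=1 w4=0 w0=1 w2=0 clk=1 w6=1 w5=0
t2.Δ7 w1=0 w9=1 w7=0 w8=1 w4=1 w0=1 w2=0 clk=1 w6=1 w5=0
t3.Δ0 w1=0 w9=1 w7=0 w8=1 w4=1 w0=1 w2=0 clk=1 w6=1 w5=0
t3.Δ1 w1=0 w9=1 w7=0 w8=1 w4=1 w0=1 w2=0 clk=0 w6=1 w5=0
t4.Δ0 w1=0 w9=1 w7=0 w8=1 w4=1 w0=1 w2=0 clk=0 w6=1 w5=0
t4.Δ1 w1=0 w9=1 w7=0 w8=1 w4=1 w0=1 w2=0 clk=1 w6=1 w5=0
t4.Δ2 w1=0 w9=1 w7=0 w8=1 w4=1 w0=0 w2=0 clk=1 w6=1 w5=0
t4.Δ3 w1=1 w9=1 w7=0 w8=1 w4=1 w0=0 w2=0 clk=1 w6=1 w5=0
t4.Δ4 w1=1 w9=1 w7=0 w8=0 w4=1 w0=0 w2=0 clk=1 w6=1 w5=0
t4.Δ5 w1=1 w9=1 w7=0 w8=0 w4=1 w0=0 w2=0 clk=1 w6=1 w5=1
t4.Δ6 w1=1 w9=1 w7=0 w8=0 w4=1 w0=0 w2=1 clk=1 w6=1 w5=1
t4.Δ7 w1=1 w9=1 w7=0 w8=0 w4=0 w0=0 w2=1 clk=1 w6=1 w5=1
t5.Δ0 w1=1 w9=1 w7=0 w8=0 w4=0 w0=0 w2=1 clk=1 w6=1 w5=1
t5.Δ1 w1=1 w9=1 w7=0 w8=0 w4=0 w0=0 w2=1 clk=0 w6=1 w5=1
t6.Δ0 w1=1 w9=1 w7=0 w8=0 w4=0 w0=0 w2=1 clk=0 w6=1 w5=1
t6.Δ1 w1=1 w9=1 w7=0 w8=0 w4=0 w0=0 w2=1 clk=1 w6=1 w5=1
t6.Δ2 w1=1 w9=1 w7=0 w8=0 w4=0 w0=1 w2=1 clk=1 w6=1 w5=1
t6.Δ3 w1=0 w9=1 w7=0 w8=0 w4=0 w0=1 w2=1 clk=1 w6=1 w5=1
t6.Δ4 w1=0 w9=1 w7=0 w8=1 w4=0 w0=1 w2=1 clk=1 w6=1 w5=1
t6.Δ5 w1=0 w9=1 w7=0 w8=1 w4=0 w0=1 w2=1 clk=1 w6=1 w5=0
t6.Δ6 w1=0 w9=1 w7=0 w8=1 w4=0 w0=1 w2=0 clk=1 w6=1 w5=0
t6.Δ7 w1=0 w9=1 w7=0 w8=1 w4=1 w0=1 w2=0 clk=1 w6=1 w5=0
t7.Δ0 w1=0 w9=1 w7=0 w8=1 w4=1 w0=1 w2=0 clk=1 w6=1 w5=0
t7.Δ1 w1=0 w9=1 w7=0 w8=1 w4=1 w0=1 w2=0 clk=0 w6=1 w5=0
t8.Δ0 w1=0 w9=1 w7=0 w8=1 w4=1 w0=1 w2=0 clk=0 w6=1 w5=0
t8.Δ1 w1=0 w9=1 w7=0 w8=1 w4=1 w0=1 w2=0 clk=1 w6=1 w5=0
t8.Δ2 w1=0 w9=1 w7=0 w8=1 w4=1 w0=0 w2=0 clk=1 w6=1 w5=0
t8.Δ3 w1=1 w9=1 w7=0 w8=1 w4=1 w0=0 w2=0 clk=1 w6=1 w5=0
t8.Δ4 w1=1 w9=1 w7=0 w8=0 w4=1 w0=0 w2=0 clk=1 w6=1 w5=0
t8.Δ5 w1=1 w9=1 w7=0 w8=0 w4=1 w0=0 w2=0 clk=1 w6=1 w5=1
t8.Δ6 w1=1 w9=1 w7=0 w8=0 w4=1 w0=0 w2=1 clk=1 w6=1 w5=1
t8.Δ7 w1=1 w9=1 w7=0 w8=0 w4=0 w0=0 w2=1 clk=1 w6=1 w5=1
t9.Δ0 w1=1 w9=1 w7=0 w8=0 w4=0 w0=0 w2=1 clk=1 w6=1 w5=1
t9.Δ1 w1=1 w9=1 w7=0 w8=0 w4=0 w0=0 w2=1 clk=0 w6=1 w5=1
t10.Δ0 w1=1 w9=1 w7=0 w8=0 w4=0 w0=0 w2=1 clk=0 w6=1 w5=1
t10.Δ1 w1=1 w9=1 w7=0 w8=0 w4=0 w0=0 w2=1 clk=1 w6=1 w5=1
t10.Δ2 w1=1 w9=1 w7=0 w8=0 w4=0 w0=1 w2=1 clk=1 w6=1 w5=1
t10.Δ3 w1=0 w9=1 w7=0 w8=0 w4=0 w0=1 w2=1 clk=1 w6=1 w5=1
t10.Δ4 w1=0 w9=1 w7=0 w8=1 w4=0 w0=1 w2=1 clk=1 w6=1 w5=1
t10.Δ5 w1=0 w9=1 w7=0 w8=1 w4=0 w0=1 w2=1 clk=1 w6=1 w5=0
t10.Δ6 w1=0 w9=1 w7=0 w8=1 w4=0 w0=1 w2=0 clk=1 w6=1 w5=0
t10.Δ7 w1=0 w9=1 w7=0 w8=1 w4=1 w0=1 w2=0 clk=1 w6=1 w5=0

0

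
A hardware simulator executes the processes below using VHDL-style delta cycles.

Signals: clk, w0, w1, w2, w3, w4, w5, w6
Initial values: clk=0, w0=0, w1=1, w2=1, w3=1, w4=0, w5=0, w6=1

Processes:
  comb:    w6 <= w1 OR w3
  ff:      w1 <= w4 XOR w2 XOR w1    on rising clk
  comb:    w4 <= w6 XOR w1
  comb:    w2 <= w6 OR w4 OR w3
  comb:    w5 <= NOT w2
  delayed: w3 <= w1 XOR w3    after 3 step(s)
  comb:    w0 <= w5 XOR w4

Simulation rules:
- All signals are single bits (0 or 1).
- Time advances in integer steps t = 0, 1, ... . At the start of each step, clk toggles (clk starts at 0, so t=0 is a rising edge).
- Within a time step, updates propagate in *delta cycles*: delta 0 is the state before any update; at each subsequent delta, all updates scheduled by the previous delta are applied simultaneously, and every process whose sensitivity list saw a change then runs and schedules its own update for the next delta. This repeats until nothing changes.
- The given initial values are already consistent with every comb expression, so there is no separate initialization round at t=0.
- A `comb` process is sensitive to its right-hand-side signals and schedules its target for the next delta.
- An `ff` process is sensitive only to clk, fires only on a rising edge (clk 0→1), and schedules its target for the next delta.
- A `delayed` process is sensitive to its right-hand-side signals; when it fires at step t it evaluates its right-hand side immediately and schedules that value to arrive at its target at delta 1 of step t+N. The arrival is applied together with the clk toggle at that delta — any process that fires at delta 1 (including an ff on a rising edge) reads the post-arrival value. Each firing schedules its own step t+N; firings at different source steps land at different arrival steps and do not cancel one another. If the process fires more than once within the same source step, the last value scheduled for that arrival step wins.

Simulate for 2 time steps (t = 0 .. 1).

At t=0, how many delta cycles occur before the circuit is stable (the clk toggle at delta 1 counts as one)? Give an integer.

[bits: w2,w0,w1,w3,w4,w5,w6,clk]
t=0: Δ0=10110010 Δ1=10110011 Δ2=10010011 Δ3=10011011 Δ4=11011011 | 4Δ
t=1: Δ0=11011011 Δ1=11011010 | 1Δ

4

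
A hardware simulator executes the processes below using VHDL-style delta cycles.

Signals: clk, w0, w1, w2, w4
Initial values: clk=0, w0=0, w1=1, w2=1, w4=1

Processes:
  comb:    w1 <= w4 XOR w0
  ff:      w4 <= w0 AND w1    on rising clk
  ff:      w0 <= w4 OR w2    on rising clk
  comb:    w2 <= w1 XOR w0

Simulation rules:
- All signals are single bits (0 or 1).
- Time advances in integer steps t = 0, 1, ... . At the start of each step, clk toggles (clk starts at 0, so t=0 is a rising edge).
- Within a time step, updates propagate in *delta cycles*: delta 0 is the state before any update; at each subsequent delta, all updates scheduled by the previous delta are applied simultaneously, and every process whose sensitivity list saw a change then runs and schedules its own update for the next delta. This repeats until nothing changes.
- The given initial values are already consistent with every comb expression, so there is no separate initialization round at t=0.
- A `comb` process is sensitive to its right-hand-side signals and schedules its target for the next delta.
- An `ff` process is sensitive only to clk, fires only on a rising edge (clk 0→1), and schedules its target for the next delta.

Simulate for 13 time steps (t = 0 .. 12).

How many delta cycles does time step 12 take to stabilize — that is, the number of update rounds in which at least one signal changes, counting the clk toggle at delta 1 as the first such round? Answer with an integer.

3

t0.Δ0 w1=1 w4=1 w2=1 clk=0 w0=0
t0.Δ1 w1=1 w4=1 w2=1 clk=1 w0=0
t0.Δ2 w1=1 w4=0 w2=1 clk=1 w0=1
t0.Δ3 w1=1 w4=0 w2=0 clk=1 w0=1
t1.Δ0 w1=1 w4=0 w2=0 clk=1 w0=1
t1.Δ1 w1=1 w4=0 w2=0 clk=0 w0=1
t2.Δ0 w1=1 w4=0 w2=0 clk=0 w0=1
t2.Δ1 w1=1 w4=0 w2=0 clk=1 w0=1
t2.Δ2 w1=1 w4=1 w2=0 clk=1 w0=0
t2.Δ3 w1=1 w4=1 w2=1 clk=1 w0=0
t3.Δ0 w1=1 w4=1 w2=1 clk=1 w0=0
t3.Δ1 w1=1 w4=1 w2=1 clk=0 w0=0
t4.Δ0 w1=1 w4=1 w2=1 clk=0 w0=0
t4.Δ1 w1=1 w4=1 w2=1 clk=1 w0=0
t4.Δ2 w1=1 w4=0 w2=1 clk=1 w0=1
t4.Δ3 w1=1 w4=0 w2=0 clk=1 w0=1
t5.Δ0 w1=1 w4=0 w2=0 clk=1 w0=1
t5.Δ1 w1=1 w4=0 w2=0 clk=0 w0=1
t6.Δ0 w1=1 w4=0 w2=0 clk=0 w0=1
t6.Δ1 w1=1 w4=0 w2=0 clk=1 w0=1
t6.Δ2 w1=1 w4=1 w2=0 clk=1 w0=0
t6.Δ3 w1=1 w4=1 w2=1 clk=1 w0=0
t7.Δ0 w1=1 w4=1 w2=1 clk=1 w0=0
t7.Δ1 w1=1 w4=1 w2=1 clk=0 w0=0
t8.Δ0 w1=1 w4=1 w2=1 clk=0 w0=0
t8.Δ1 w1=1 w4=1 w2=1 clk=1 w0=0
t8.Δ2 w1=1 w4=0 w2=1 clk=1 w0=1
t8.Δ3 w1=1 w4=0 w2=0 clk=1 w0=1
t9.Δ0 w1=1 w4=0 w2=0 clk=1 w0=1
t9.Δ1 w1=1 w4=0 w2=0 clk=0 w0=1
t10.Δ0 w1=1 w4=0 w2=0 clk=0 w0=1
t10.Δ1 w1=1 w4=0 w2=0 clk=1 w0=1
t10.Δ2 w1=1 w4=1 w2=0 clk=1 w0=0
t10.Δ3 w1=1 w4=1 w2=1 clk=1 w0=0
t11.Δ0 w1=1 w4=1 w2=1 clk=1 w0=0
t11.Δ1 w1=1 w4=1 w2=1 clk=0 w0=0
t12.Δ0 w1=1 w4=1 w2=1 clk=0 w0=0
t12.Δ1 w1=1 w4=1 w2=1 clk=1 w0=0
t12.Δ2 w1=1 w4=0 w2=1 clk=1 w0=1
t12.Δ3 w1=1 w4=0 w2=0 clk=1 w0=1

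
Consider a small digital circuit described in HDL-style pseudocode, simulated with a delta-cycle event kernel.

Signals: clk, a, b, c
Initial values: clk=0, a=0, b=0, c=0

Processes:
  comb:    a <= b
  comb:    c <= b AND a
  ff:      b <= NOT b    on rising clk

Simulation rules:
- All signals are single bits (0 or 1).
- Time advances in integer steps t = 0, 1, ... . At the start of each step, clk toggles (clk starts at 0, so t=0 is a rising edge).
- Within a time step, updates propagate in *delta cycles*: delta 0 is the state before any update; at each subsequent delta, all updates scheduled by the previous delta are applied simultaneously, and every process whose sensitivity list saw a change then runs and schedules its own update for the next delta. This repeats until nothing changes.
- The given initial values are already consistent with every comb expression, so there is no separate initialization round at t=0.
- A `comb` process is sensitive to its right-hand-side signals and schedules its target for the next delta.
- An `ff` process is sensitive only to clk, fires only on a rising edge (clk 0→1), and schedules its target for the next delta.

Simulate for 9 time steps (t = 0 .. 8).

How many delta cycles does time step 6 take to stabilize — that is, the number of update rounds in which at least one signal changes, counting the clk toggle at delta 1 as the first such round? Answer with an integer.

[bits: a,c,clk,b]
t=0: Δ0=0000 Δ1=0010 Δ2=0011 Δ3=1011 Δ4=1111 | 4Δ
t=1: Δ0=1111 Δ1=1101 | 1Δ
t=2: Δ0=1101 Δ1=1111 Δ2=1110 Δ3=0010 | 3Δ
t=3: Δ0=0010 Δ1=0000 | 1Δ
t=4: Δ0=0000 Δ1=0010 Δ2=0011 Δ3=1011 Δ4=1111 | 4Δ
t=5: Δ0=1111 Δ1=1101 | 1Δ
t=6: Δ0=1101 Δ1=1111 Δ2=1110 Δ3=0010 | 3Δ
t=7: Δ0=0010 Δ1=0000 | 1Δ
t=8: Δ0=0000 Δ1=0010 Δ2=0011 Δ3=1011 Δ4=1111 | 4Δ

3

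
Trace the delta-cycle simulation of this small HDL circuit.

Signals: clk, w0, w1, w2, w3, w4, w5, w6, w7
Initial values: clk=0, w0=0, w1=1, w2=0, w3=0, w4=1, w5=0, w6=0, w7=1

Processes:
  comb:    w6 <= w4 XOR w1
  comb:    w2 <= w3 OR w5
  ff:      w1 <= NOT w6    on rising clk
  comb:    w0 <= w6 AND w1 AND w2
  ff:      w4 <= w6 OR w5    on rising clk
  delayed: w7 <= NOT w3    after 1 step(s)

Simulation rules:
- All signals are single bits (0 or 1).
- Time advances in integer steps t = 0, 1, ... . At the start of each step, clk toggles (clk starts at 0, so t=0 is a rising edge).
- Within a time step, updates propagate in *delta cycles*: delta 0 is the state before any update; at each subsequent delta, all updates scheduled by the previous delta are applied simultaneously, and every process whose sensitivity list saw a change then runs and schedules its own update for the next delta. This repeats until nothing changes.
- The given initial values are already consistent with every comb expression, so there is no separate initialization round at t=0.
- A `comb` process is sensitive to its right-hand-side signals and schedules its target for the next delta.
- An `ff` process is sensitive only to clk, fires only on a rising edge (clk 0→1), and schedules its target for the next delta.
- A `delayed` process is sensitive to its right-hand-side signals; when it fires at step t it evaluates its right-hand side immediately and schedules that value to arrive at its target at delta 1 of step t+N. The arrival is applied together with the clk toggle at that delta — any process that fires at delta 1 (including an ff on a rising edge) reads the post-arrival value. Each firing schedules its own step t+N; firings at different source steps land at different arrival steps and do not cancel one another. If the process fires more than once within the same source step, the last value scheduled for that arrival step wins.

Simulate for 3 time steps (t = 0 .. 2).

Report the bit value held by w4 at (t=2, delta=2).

t0.Δ0 w5=0 w2=0 w4=1 w1=1 w0=0 w7=1 w6=0 clk=0 w3=0
t0.Δ1 w5=0 w2=0 w4=1 w1=1 w0=0 w7=1 w6=0 clk=1 w3=0
t0.Δ2 w5=0 w2=0 w4=0 w1=1 w0=0 w7=1 w6=0 clk=1 w3=0
t0.Δ3 w5=0 w2=0 w4=0 w1=1 w0=0 w7=1 w6=1 clk=1 w3=0
t1.Δ0 w5=0 w2=0 w4=0 w1=1 w0=0 w7=1 w6=1 clk=1 w3=0
t1.Δ1 w5=0 w2=0 w4=0 w1=1 w0=0 w7=1 w6=1 clk=0 w3=0
t2.Δ0 w5=0 w2=0 w4=0 w1=1 w0=0 w7=1 w6=1 clk=0 w3=0
t2.Δ1 w5=0 w2=0 w4=0 w1=1 w0=0 w7=1 w6=1 clk=1 w3=0
t2.Δ2 w5=0 w2=0 w4=1 w1=0 w0=0 w7=1 w6=1 clk=1 w3=0

1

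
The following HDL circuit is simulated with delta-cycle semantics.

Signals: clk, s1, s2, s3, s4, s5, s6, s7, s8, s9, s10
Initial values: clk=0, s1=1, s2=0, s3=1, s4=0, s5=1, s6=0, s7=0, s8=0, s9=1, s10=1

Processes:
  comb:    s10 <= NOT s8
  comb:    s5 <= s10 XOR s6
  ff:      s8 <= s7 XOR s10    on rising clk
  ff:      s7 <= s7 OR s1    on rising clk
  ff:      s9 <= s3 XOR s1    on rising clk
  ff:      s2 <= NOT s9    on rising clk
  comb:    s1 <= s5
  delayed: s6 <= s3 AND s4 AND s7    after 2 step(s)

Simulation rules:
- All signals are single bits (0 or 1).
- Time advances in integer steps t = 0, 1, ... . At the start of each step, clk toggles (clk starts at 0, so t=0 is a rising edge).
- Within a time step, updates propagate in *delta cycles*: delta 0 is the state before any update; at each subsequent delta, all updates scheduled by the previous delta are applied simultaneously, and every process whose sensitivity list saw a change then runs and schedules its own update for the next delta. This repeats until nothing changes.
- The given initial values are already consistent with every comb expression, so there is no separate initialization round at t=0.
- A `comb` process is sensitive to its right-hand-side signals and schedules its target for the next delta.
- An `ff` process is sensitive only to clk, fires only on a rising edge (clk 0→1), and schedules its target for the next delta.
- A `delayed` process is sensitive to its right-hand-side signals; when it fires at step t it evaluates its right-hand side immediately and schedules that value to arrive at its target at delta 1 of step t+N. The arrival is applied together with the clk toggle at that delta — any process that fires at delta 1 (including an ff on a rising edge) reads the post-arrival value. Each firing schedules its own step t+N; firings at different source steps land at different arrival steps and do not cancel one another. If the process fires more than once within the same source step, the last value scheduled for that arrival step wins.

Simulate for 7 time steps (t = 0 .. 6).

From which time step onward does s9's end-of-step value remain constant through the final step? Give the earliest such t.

2

[bits: s10,s6,clk,s9,s1,s3,s5,s7,s8,s2,s4]
t=0: Δ0=10011110000 Δ1=10111110000 Δ2=10101111100 Δ3=00101111100 Δ4=00101101100 Δ5=00100101100 | 5Δ
t=1: Δ0=00100101100 Δ1=00000101100 | 1Δ
t=2: Δ0=00000101100 Δ1=00100101100 Δ2=00110101110 | 2Δ
t=3: Δ0=00110101110 Δ1=00010101110 | 1Δ
t=4: Δ0=00010101110 Δ1=00110101110 Δ2=00110101100 | 2Δ
t=5: Δ0=00110101100 Δ1=00010101100 | 1Δ
t=6: Δ0=00010101100 Δ1=00110101100 | 1Δ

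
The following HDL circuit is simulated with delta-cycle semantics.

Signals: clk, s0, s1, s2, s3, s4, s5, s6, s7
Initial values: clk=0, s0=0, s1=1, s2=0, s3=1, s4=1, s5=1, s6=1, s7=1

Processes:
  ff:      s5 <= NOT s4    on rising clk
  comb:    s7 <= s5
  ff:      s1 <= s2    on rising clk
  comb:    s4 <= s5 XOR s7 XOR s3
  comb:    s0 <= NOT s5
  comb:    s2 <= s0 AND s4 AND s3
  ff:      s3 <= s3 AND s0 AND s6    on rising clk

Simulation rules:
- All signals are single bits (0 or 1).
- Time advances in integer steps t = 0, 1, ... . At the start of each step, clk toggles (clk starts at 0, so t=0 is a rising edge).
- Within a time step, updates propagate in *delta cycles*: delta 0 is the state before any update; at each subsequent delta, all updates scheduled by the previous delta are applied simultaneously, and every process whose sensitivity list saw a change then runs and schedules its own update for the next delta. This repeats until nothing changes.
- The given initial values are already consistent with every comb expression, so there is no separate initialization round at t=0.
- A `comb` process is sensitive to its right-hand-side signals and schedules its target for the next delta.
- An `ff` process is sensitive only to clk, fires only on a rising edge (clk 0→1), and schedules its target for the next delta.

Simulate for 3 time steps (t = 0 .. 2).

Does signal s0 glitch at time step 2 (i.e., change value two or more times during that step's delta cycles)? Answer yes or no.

no

[bits: s4,s3,s0,s1,s2,s7,s6,clk,s5]
t=0: Δ0=110101101 Δ1=110101111 Δ2=100001110 Δ3=101000110 Δ4=001000110 | 4Δ
t=1: Δ0=001000110 Δ1=001000100 | 1Δ
t=2: Δ0=001000100 Δ1=001000110 Δ2=001000111 Δ3=100001111 Δ4=000001111 | 4Δ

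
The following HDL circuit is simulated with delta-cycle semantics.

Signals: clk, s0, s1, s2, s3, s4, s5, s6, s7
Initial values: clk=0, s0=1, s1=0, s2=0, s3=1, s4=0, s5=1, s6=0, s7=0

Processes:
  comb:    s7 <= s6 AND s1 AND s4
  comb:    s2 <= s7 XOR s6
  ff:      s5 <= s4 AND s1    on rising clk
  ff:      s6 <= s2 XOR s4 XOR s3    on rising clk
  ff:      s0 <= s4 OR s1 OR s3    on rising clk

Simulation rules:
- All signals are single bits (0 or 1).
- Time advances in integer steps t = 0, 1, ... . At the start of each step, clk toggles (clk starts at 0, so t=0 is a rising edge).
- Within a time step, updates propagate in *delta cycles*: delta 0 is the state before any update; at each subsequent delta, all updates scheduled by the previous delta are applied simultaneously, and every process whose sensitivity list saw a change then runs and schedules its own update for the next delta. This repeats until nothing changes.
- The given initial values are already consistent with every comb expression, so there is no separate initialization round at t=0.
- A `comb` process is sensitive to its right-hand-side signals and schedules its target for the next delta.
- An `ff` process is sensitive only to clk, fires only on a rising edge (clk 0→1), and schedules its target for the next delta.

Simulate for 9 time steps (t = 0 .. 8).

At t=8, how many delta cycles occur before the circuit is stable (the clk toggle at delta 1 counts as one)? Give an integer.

3

t=0 Δ0: s6=0 s2=0 s3=1 s7=0 s4=0 clk=0 s5=1 s1=0 s0=1
  Δ1: clk:0→1
  Δ2: s6:0→1, s5:1→0
  Δ3: s2:0→1
  (3Δ to stable)
t=1 Δ0: s6=1 s2=1 s3=1 s7=0 s4=0 clk=1 s5=0 s1=0 s0=1
  Δ1: clk:1→0
  (1Δ to stable)
t=2 Δ0: s6=1 s2=1 s3=1 s7=0 s4=0 clk=0 s5=0 s1=0 s0=1
  Δ1: clk:0→1
  Δ2: s6:1→0
  Δ3: s2:1→0
  (3Δ to stable)
t=3 Δ0: s6=0 s2=0 s3=1 s7=0 s4=0 clk=1 s5=0 s1=0 s0=1
  Δ1: clk:1→0
  (1Δ to stable)
t=4 Δ0: s6=0 s2=0 s3=1 s7=0 s4=0 clk=0 s5=0 s1=0 s0=1
  Δ1: clk:0→1
  Δ2: s6:0→1
  Δ3: s2:0→1
  (3Δ to stable)
t=5 Δ0: s6=1 s2=1 s3=1 s7=0 s4=0 clk=1 s5=0 s1=0 s0=1
  Δ1: clk:1→0
  (1Δ to stable)
t=6 Δ0: s6=1 s2=1 s3=1 s7=0 s4=0 clk=0 s5=0 s1=0 s0=1
  Δ1: clk:0→1
  Δ2: s6:1→0
  Δ3: s2:1→0
  (3Δ to stable)
t=7 Δ0: s6=0 s2=0 s3=1 s7=0 s4=0 clk=1 s5=0 s1=0 s0=1
  Δ1: clk:1→0
  (1Δ to stable)
t=8 Δ0: s6=0 s2=0 s3=1 s7=0 s4=0 clk=0 s5=0 s1=0 s0=1
  Δ1: clk:0→1
  Δ2: s6:0→1
  Δ3: s2:0→1
  (3Δ to stable)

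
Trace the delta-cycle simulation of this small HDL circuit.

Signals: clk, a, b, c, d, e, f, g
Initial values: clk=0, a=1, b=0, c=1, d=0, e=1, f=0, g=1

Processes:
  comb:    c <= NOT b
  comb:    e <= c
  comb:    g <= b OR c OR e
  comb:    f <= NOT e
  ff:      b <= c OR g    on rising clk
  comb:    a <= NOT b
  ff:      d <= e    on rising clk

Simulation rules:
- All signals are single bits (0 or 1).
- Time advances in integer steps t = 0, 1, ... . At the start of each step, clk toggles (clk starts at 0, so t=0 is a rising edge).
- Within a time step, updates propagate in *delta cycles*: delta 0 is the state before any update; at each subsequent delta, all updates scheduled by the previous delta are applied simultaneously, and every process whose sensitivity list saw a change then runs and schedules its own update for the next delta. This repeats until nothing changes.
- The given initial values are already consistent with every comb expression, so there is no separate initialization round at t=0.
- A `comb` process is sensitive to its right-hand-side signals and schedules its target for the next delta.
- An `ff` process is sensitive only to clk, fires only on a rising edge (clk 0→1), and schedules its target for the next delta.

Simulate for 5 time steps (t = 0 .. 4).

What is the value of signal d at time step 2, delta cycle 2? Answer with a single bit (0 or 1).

t0.Δ0 g=1 e=1 c=1 f=0 d=0 a=1 clk=0 b=0
t0.Δ1 g=1 e=1 c=1 f=0 d=0 a=1 clk=1 b=0
t0.Δ2 g=1 e=1 c=1 f=0 d=1 a=1 clk=1 b=1
t0.Δ3 g=1 e=1 c=0 f=0 d=1 a=0 clk=1 b=1
t0.Δ4 g=1 e=0 c=0 f=0 d=1 a=0 clk=1 b=1
t0.Δ5 g=1 e=0 c=0 f=1 d=1 a=0 clk=1 b=1
t1.Δ0 g=1 e=0 c=0 f=1 d=1 a=0 clk=1 b=1
t1.Δ1 g=1 e=0 c=0 f=1 d=1 a=0 clk=0 b=1
t2.Δ0 g=1 e=0 c=0 f=1 d=1 a=0 clk=0 b=1
t2.Δ1 g=1 e=0 c=0 f=1 d=1 a=0 clk=1 b=1
t2.Δ2 g=1 e=0 c=0 f=1 d=0 a=0 clk=1 b=1
t3.Δ0 g=1 e=0 c=0 f=1 d=0 a=0 clk=1 b=1
t3.Δ1 g=1 e=0 c=0 f=1 d=0 a=0 clk=0 b=1
t4.Δ0 g=1 e=0 c=0 f=1 d=0 a=0 clk=0 b=1
t4.Δ1 g=1 e=0 c=0 f=1 d=0 a=0 clk=1 b=1

0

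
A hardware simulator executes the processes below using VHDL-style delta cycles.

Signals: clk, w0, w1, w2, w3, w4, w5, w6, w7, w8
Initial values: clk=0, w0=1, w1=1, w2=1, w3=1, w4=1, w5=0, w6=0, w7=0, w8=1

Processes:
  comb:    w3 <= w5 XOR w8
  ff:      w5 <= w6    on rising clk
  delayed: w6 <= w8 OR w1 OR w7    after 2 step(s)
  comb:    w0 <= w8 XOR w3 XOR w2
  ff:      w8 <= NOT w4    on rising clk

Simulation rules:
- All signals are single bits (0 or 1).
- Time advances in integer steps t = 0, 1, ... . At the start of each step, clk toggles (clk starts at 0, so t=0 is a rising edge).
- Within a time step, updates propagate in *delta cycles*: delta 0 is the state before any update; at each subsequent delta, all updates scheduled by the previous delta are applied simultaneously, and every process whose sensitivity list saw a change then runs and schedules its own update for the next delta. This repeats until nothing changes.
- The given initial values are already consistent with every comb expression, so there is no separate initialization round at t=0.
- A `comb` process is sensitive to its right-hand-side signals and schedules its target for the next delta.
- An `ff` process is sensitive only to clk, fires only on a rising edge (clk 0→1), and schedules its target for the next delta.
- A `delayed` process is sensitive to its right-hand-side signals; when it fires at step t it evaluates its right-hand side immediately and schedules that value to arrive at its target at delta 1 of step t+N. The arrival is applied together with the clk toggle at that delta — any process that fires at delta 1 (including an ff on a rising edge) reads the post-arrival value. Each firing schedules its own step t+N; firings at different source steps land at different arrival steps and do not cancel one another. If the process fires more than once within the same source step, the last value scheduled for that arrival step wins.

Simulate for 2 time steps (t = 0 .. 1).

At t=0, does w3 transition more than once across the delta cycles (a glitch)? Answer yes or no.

t0.Δ0 w7=0 w8=1 w2=1 w6=0 w4=1 w3=1 w1=1 w0=1 clk=0 w5=0
t0.Δ1 w7=0 w8=1 w2=1 w6=0 w4=1 w3=1 w1=1 w0=1 clk=1 w5=0
t0.Δ2 w7=0 w8=0 w2=1 w6=0 w4=1 w3=1 w1=1 w0=1 clk=1 w5=0
t0.Δ3 w7=0 w8=0 w2=1 w6=0 w4=1 w3=0 w1=1 w0=0 clk=1 w5=0
t0.Δ4 w7=0 w8=0 w2=1 w6=0 w4=1 w3=0 w1=1 w0=1 clk=1 w5=0
t1.Δ0 w7=0 w8=0 w2=1 w6=0 w4=1 w3=0 w1=1 w0=1 clk=1 w5=0
t1.Δ1 w7=0 w8=0 w2=1 w6=0 w4=1 w3=0 w1=1 w0=1 clk=0 w5=0

no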